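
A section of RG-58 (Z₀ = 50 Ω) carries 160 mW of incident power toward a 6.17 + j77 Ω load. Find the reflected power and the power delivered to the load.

P_reflected ≈ 138 mW; P_delivered ≈ 21.7 mW

|Γ| = |(-43.83 + j77)/(56.17 + j77)| = 0.93
|Γ|² = 0.864
P_refl = |Γ|²·P_inc = 138 mW, P_del = (1 − |Γ|²)·P_inc = 21.7 mW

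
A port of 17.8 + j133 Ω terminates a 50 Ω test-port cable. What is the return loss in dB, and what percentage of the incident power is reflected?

RL ≈ 0.756 dB; 84% of incident power reflected

Γ = (-32.2 + j133)/(67.8 + j133), |Γ| = 0.917
RL = −20·log₁₀(0.917) = 0.756 dB
P_refl/P_inc = |Γ|² = 0.84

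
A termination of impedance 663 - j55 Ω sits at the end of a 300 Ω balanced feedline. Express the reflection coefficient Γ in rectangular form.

Γ = (Z_L − Z_0)/(Z_L + Z_0) = (363 − j55)/(963 − j55)

Γ ≈ 0.379 − j0.0355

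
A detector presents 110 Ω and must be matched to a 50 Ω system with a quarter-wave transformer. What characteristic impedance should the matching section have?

Z_qwt ≈ 74.2 Ω

Z_qwt = √(Z_0·R_L) = √(50 × 110) = √5500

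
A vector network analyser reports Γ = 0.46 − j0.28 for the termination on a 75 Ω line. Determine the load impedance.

Z_L = Z_0·(1 + Γ)/(1 − Γ) = 75·(1.46 − j0.28)/(0.54 + j0.28)

Z_L ≈ 144 − j114 Ω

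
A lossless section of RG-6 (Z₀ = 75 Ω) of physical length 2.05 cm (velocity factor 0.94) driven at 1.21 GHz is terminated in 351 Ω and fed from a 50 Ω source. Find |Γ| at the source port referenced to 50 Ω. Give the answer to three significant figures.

|Γ| ≈ 0.713

λ = v/f = 0.94·c / 1.21 GHz = 0.233 m
βl = 2π·l/λ = 2π × 0.088 = 31.7°
tan(βl) = 0.617
Z_in = Z_0·(Z_L + jZ_0·tanβl)/(Z_0 + jZ_L·tanβl) = 51.9 − j104 Ω
Γ_s = (Z_in − Z_s)/(Z_in + Z_s) = (1.92 − j104)/(102 − j104), |Γ_s| = 0.713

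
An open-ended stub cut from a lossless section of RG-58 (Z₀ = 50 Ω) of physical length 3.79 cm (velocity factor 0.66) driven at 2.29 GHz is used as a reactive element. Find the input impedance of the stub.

Z_in ≈ +j123 Ω

λ = v/f = 0.66·c / 2.29 GHz = 0.0865 m
βl = 2π·l/λ = 2π × 0.438 = 158°
tan(βl) = -0.408
For an open-ended stub, Z_in = −jZ_0·cot(βl) = −jZ_0/tan(βl)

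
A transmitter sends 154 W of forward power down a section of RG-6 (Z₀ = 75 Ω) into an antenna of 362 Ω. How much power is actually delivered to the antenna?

P_delivered ≈ 87.6 W

Γ = (362 − 75)/(362 + 75) = 0.657
|Γ|² = 0.431
P_refl = |Γ|²·P_inc = 66.4 W, P_del = (1 − |Γ|²)·P_inc = 87.6 W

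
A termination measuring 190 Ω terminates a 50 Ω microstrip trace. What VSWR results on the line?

Γ = (190 − 50)/(190 + 50) = 0.583
VSWR = (1 + 0.583)/(1 − 0.583)

VSWR ≈ 3.8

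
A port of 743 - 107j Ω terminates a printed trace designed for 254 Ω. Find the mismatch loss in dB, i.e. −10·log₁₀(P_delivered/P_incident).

mismatch loss ≈ 1.24 dB

Γ = (489 − j107)/(997 − j107), |Γ| = 0.499
|Γ|² = 0.249, so P_del/P_inc = 1 − |Γ|² = 0.751
ML = −10·log₁₀(1 − |Γ|²)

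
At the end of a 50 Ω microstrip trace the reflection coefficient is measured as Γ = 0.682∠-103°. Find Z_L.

Z_L = Z_0·(1 + Γ)/(1 − Γ) = 50·(0.847 − j0.665)/(1.15 + j0.665)

Z_L ≈ 15.1 − j37.5 Ω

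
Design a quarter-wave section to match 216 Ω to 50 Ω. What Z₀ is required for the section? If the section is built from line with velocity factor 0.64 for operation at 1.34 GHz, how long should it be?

Z_qwt ≈ 104 Ω; length ≈ 3.58 cm

Z_qwt = √(Z_0·R_L) = √(50 × 216) = √10800
λ = 0.64·c/f = 0.143 m, so l = λ/4 = 0.0358 m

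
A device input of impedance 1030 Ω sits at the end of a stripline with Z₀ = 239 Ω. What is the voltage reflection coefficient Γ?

Γ = 0.623

Γ = (Z_L − Z_0)/(Z_L + Z_0) = (1030 − 239)/(1030 + 239) = 791/1269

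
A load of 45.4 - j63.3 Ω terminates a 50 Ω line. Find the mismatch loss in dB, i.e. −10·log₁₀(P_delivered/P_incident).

mismatch loss ≈ 1.59 dB

Γ = (-4.6 − j63.3)/(95.4 − j63.3), |Γ| = 0.554
|Γ|² = 0.307, so P_del/P_inc = 1 − |Γ|² = 0.693
ML = −10·log₁₀(1 − |Γ|²)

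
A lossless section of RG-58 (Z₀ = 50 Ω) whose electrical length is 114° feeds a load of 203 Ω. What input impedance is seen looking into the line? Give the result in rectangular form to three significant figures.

tan(βl) = tan(114°) = -2.25
Z_in = Z_0·(Z_L + jZ_0·tanβl)/(Z_0 + jZ_L·tanβl)
     = 50·(203 − j112)/(50 − j456)

Z_in ≈ 14.6 + j20.7 Ω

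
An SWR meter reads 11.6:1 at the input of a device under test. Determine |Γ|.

|Γ| ≈ 0.841

|Γ| = (S − 1)/(S + 1) = (11.6 − 1)/(11.6 + 1) = 10.6/12.6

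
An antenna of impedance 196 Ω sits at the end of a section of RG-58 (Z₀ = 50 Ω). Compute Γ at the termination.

Γ = 0.593

Γ = (Z_L − Z_0)/(Z_L + Z_0) = (196 − 50)/(196 + 50) = 146/246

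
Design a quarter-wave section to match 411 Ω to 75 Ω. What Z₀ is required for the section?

Z_qwt = √(Z_0·R_L) = √(75 × 411) = √30820

Z_qwt ≈ 176 Ω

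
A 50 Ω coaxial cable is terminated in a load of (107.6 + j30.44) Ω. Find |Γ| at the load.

|Γ| ≈ 0.406

Γ = (Z_L − Z_0)/(Z_L + Z_0) = (57.6 + j30.44)/(157.6 + j30.44)
|Γ| = 65.1/161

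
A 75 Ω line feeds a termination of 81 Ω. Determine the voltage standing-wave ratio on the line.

Γ = (81 − 75)/(81 + 75) = 0.0385
VSWR = (1 + 0.0385)/(1 − 0.0385)

VSWR ≈ 1.08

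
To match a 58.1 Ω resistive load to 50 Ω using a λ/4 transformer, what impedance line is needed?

Z_qwt ≈ 53.9 Ω

Z_qwt = √(Z_0·R_L) = √(50 × 58.1) = √2905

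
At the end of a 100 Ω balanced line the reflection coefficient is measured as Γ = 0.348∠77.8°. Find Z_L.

Z_L = Z_0·(1 + Γ)/(1 − Γ) = 100·(1.07 + j0.34)/(0.926 − j0.34)

Z_L ≈ 90.2 + j69.8 Ω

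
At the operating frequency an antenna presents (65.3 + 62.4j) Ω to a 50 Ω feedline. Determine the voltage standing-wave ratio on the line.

VSWR ≈ 2.92

Γ = (Z_L − Z_0)/(Z_L + Z_0) = (15.3 + j62.4)/(115.3 + j62.4)
|Γ| = 64.2/131 = 0.49
VSWR = (1 + |Γ|)/(1 − |Γ|) = 1.49/0.51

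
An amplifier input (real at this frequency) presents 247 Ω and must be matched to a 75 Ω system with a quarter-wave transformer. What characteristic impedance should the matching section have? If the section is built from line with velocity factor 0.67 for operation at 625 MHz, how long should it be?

Z_qwt = √(Z_0·R_L) = √(75 × 247) = √18520
λ = 0.67·c/f = 0.322 m, so l = λ/4 = 0.0804 m

Z_qwt ≈ 136 Ω; length ≈ 8.04 cm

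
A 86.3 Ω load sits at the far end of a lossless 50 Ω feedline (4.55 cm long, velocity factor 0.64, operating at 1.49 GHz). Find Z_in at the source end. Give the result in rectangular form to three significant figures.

Z_in ≈ 38.2 + j21.1 Ω

λ = v/f = 0.64·c / 1.49 GHz = 0.129 m
βl = 2π·l/λ = 2π × 0.353 = 127°
tan(βl) = tan(127°) = -1.32
Z_in = Z_0·(Z_L + jZ_0·tanβl)/(Z_0 + jZ_L·tanβl)
     = 50·(86.3 − j66.1)/(50 − j114)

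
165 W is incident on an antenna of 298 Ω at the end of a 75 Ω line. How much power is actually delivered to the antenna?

P_delivered ≈ 106 W

Γ = (298 − 75)/(298 + 75) = 0.598
|Γ|² = 0.357
P_refl = |Γ|²·P_inc = 59 W, P_del = (1 − |Γ|²)·P_inc = 106 W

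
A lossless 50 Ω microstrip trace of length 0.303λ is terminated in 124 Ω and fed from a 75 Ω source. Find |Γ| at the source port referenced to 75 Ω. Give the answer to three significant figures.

|Γ| ≈ 0.558

βl = 2π × 0.303 = 109°
tan(βl) = -2.89
Z_in = Z_0·(Z_L + jZ_0·tanβl)/(Z_0 + jZ_L·tanβl) = 22.1 + j14.2 Ω
Γ_s = (Z_in − Z_s)/(Z_in + Z_s) = (-52.9 + j14.2)/(97.1 + j14.2), |Γ_s| = 0.558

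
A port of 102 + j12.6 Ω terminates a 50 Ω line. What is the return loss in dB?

RL ≈ 9.1 dB

Γ = (52 + j12.6)/(152 + j12.6), |Γ| = 0.351
RL = −20·log₁₀|Γ| = −20·log₁₀(0.351)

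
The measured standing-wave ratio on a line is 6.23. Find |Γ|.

|Γ| ≈ 0.723

|Γ| = (S − 1)/(S + 1) = (6.23 − 1)/(6.23 + 1) = 5.23/7.23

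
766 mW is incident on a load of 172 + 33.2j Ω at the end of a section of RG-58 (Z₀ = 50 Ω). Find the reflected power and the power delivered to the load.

|Γ| = |(122 + j33.2)/(222 + j33.2)| = 0.563
|Γ|² = 0.317
P_refl = |Γ|²·P_inc = 243 mW, P_del = (1 − |Γ|²)·P_inc = 523 mW

P_reflected ≈ 243 mW; P_delivered ≈ 523 mW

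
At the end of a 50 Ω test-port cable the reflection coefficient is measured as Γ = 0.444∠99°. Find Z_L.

Z_L ≈ 30 + j32.8 Ω

Z_L = Z_0·(1 + Γ)/(1 − Γ) = 50·(0.931 + j0.439)/(1.07 − j0.439)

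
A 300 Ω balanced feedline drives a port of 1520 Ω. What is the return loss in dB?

RL ≈ 3.47 dB

Γ = (1520 − 300)/(1520 + 300) = 0.67
RL = −20·log₁₀|Γ| = −20·log₁₀(0.67)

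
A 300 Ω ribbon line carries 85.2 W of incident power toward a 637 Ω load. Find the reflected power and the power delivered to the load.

Γ = (637 − 300)/(637 + 300) = 0.36
|Γ|² = 0.129
P_refl = |Γ|²·P_inc = 11 W, P_del = (1 − |Γ|²)·P_inc = 74.2 W

P_reflected ≈ 11 W; P_delivered ≈ 74.2 W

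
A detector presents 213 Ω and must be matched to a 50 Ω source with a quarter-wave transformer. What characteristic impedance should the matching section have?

Z_qwt ≈ 103 Ω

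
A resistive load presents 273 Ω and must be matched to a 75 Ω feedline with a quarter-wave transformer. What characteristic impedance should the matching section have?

Z_qwt = √(Z_0·R_L) = √(75 × 273) = √20480

Z_qwt ≈ 143 Ω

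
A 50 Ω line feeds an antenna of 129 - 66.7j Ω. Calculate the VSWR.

Γ = (Z_L − Z_0)/(Z_L + Z_0) = (79 − j66.7)/(179 − j66.7)
|Γ| = 103/191 = 0.541
VSWR = (1 + |Γ|)/(1 − |Γ|) = 1.54/0.459

VSWR ≈ 3.36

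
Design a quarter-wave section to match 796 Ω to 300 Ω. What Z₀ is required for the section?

Z_qwt = √(Z_0·R_L) = √(300 × 796) = √238800

Z_qwt ≈ 489 Ω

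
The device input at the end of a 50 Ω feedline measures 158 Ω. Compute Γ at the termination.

Γ = 0.519

Γ = (Z_L − Z_0)/(Z_L + Z_0) = (158 − 50)/(158 + 50) = 108/208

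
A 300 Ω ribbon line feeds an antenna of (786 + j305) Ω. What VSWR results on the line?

VSWR ≈ 3.07

Γ = (Z_L − Z_0)/(Z_L + Z_0) = (486 + j305)/(1086 + j305)
|Γ| = 574/1130 = 0.509
VSWR = (1 + |Γ|)/(1 − |Γ|) = 1.51/0.491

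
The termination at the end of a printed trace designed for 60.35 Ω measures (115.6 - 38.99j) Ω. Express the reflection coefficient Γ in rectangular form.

Γ ≈ 0.346 − j0.145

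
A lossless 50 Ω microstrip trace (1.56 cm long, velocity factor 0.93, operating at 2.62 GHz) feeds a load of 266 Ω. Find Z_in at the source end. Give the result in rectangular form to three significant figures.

λ = v/f = 0.93·c / 2.62 GHz = 0.106 m
βl = 2π·l/λ = 2π × 0.146 = 52.7°
tan(βl) = tan(52.7°) = 1.31
Z_in = Z_0·(Z_L + jZ_0·tanβl)/(Z_0 + jZ_L·tanβl)
     = 50·(266 + j65.7)/(50 + j350)

Z_in ≈ 14.5 − j36 Ω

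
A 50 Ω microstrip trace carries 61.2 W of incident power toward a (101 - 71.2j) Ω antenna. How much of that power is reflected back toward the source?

|Γ| = |(51 − j71.2)/(151 − j71.2)| = 0.525
|Γ|² = 0.275
P_refl = |Γ|²·P_inc = 16.8 W, P_del = (1 − |Γ|²)·P_inc = 44.4 W

P_reflected ≈ 16.8 W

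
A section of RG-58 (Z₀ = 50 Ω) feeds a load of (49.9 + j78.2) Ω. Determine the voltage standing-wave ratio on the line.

VSWR ≈ 4.21

Γ = (Z_L − Z_0)/(Z_L + Z_0) = (-0.1 + j78.2)/(99.9 + j78.2)
|Γ| = 78.2/127 = 0.616
VSWR = (1 + |Γ|)/(1 − |Γ|) = 1.62/0.384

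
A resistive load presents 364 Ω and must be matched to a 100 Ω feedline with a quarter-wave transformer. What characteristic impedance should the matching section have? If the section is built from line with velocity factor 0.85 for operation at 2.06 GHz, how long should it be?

Z_qwt ≈ 191 Ω; length ≈ 3.09 cm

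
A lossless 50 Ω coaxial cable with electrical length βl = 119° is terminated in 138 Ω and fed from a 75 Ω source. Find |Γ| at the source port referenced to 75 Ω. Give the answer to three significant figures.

|Γ| ≈ 0.569

tan(βl) = -1.8
Z_in = Z_0·(Z_L + jZ_0·tanβl)/(Z_0 + jZ_L·tanβl) = 22.8 + j23.1 Ω
Γ_s = (Z_in − Z_s)/(Z_in + Z_s) = (-52.2 + j23.1)/(97.8 + j23.1), |Γ_s| = 0.569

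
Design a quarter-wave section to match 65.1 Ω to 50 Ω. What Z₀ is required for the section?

Z_qwt ≈ 57.1 Ω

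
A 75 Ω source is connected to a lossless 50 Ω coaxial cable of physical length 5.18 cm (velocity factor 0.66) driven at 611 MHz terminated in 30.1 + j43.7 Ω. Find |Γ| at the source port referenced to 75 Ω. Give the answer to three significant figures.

λ = v/f = 0.66·c / 611 MHz = 0.324 m
βl = 2π·l/λ = 2π × 0.16 = 57.5°
tan(βl) = 1.57
Z_in = Z_0·(Z_L + jZ_0·tanβl)/(Z_0 + jZ_L·tanβl) = 101 − j71.7 Ω
Γ_s = (Z_in − Z_s)/(Z_in + Z_s) = (25.9 − j71.7)/(176 − j71.7), |Γ_s| = 0.401

|Γ| ≈ 0.401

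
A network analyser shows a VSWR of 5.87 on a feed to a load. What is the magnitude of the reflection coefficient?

|Γ| = (S − 1)/(S + 1) = (5.87 − 1)/(5.87 + 1) = 4.87/6.87

|Γ| ≈ 0.709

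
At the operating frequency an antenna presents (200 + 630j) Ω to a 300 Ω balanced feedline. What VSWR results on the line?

Γ = (Z_L − Z_0)/(Z_L + Z_0) = (-100 + j630)/(500 + j630)
|Γ| = 638/804 = 0.793
VSWR = (1 + |Γ|)/(1 − |Γ|) = 1.79/0.207

VSWR ≈ 8.67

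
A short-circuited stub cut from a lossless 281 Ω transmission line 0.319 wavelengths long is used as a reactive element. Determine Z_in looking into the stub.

Z_in ≈ −j607 Ω

βl = 2π × 0.319 = 115°
tan(βl) = -2.16
For a short-circuited stub, Z_in = jZ_0·tan(βl)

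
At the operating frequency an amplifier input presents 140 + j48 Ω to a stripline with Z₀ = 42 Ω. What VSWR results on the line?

VSWR ≈ 3.76

Γ = (Z_L − Z_0)/(Z_L + Z_0) = (98 + j48)/(182 + j48)
|Γ| = 109/188 = 0.58
VSWR = (1 + |Γ|)/(1 − |Γ|) = 1.58/0.42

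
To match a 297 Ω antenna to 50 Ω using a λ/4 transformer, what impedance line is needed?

Z_qwt ≈ 122 Ω

Z_qwt = √(Z_0·R_L) = √(50 × 297) = √14850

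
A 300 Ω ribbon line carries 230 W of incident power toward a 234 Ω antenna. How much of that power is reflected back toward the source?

Γ = (234 − 300)/(234 + 300) = -0.124
|Γ|² = 0.0153
P_refl = |Γ|²·P_inc = 3.51 W, P_del = (1 − |Γ|²)·P_inc = 226 W

P_reflected ≈ 3.51 W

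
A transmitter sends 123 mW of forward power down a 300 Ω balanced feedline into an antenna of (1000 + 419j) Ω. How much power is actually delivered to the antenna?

|Γ| = |(700 + j419)/(1300 + j419)| = 0.597
|Γ|² = 0.357
P_refl = |Γ|²·P_inc = 43.9 mW, P_del = (1 − |Γ|²)·P_inc = 79.1 mW

P_delivered ≈ 79.1 mW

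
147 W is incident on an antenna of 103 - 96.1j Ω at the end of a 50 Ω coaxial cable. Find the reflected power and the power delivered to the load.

P_reflected ≈ 54.2 W; P_delivered ≈ 92.8 W

|Γ| = |(53 − j96.1)/(153 − j96.1)| = 0.607
|Γ|² = 0.369
P_refl = |Γ|²·P_inc = 54.2 W, P_del = (1 − |Γ|²)·P_inc = 92.8 W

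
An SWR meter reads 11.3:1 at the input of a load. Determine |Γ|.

|Γ| ≈ 0.837

|Γ| = (S − 1)/(S + 1) = (11.3 − 1)/(11.3 + 1) = 10.3/12.3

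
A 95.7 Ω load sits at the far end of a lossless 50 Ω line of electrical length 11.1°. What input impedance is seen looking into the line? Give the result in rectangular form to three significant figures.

tan(βl) = tan(11.1°) = 0.196
Z_in = Z_0·(Z_L + jZ_0·tanβl)/(Z_0 + jZ_L·tanβl)
     = 50·(95.7 + j9.81)/(50 + j18.8)

Z_in ≈ 87.1 − j22.9 Ω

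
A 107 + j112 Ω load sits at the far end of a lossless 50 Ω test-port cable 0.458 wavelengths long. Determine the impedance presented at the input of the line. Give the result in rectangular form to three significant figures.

βl = 2π × 0.458 = 165°
tan(βl) = tan(165°) = -0.27
Z_in = Z_0·(Z_L + jZ_0·tanβl)/(Z_0 + jZ_L·tanβl)
     = 50·(107 + j98.5)/(80.3 − j28.9)

Z_in ≈ 39.4 + j75.6 Ω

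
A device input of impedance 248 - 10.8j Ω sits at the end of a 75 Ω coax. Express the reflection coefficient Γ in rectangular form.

Γ ≈ 0.536 − j0.0155

Γ = (Z_L − Z_0)/(Z_L + Z_0) = (173 − j10.8)/(323 − j10.8)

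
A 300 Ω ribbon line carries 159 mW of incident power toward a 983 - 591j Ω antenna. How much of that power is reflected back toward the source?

P_reflected ≈ 65 mW

|Γ| = |(683 − j591)/(1283 − j591)| = 0.639
|Γ|² = 0.409
P_refl = |Γ|²·P_inc = 65 mW, P_del = (1 − |Γ|²)·P_inc = 94 mW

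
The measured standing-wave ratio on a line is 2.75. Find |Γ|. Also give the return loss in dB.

|Γ| = (S − 1)/(S + 1) = (2.75 − 1)/(2.75 + 1) = 1.75/3.75
RL = −20·log₁₀|Γ| = −20·log₁₀(0.467)

|Γ| ≈ 0.467; return loss ≈ 6.62 dB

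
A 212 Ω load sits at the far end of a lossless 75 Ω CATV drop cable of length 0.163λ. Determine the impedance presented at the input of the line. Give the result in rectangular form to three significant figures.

Z_in ≈ 34.7 − j38.2 Ω

βl = 2π × 0.163 = 58.7°
tan(βl) = tan(58.7°) = 1.64
Z_in = Z_0·(Z_L + jZ_0·tanβl)/(Z_0 + jZ_L·tanβl)
     = 75·(212 + j123)/(75 + j348)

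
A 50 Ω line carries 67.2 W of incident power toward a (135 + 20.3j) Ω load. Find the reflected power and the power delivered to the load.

|Γ| = |(85 + j20.3)/(185 + j20.3)| = 0.47
|Γ|² = 0.22
P_refl = |Γ|²·P_inc = 14.8 W, P_del = (1 − |Γ|²)·P_inc = 52.4 W

P_reflected ≈ 14.8 W; P_delivered ≈ 52.4 W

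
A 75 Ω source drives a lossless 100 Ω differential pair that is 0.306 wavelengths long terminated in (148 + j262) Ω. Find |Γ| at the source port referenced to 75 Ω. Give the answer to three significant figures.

βl = 2π × 0.306 = 110°
tan(βl) = -2.72
Z_in = Z_0·(Z_L + jZ_0·tanβl)/(Z_0 + jZ_L·tanβl) = 15.1 + j6.21 Ω
Γ_s = (Z_in − Z_s)/(Z_in + Z_s) = (-59.9 + j6.21)/(90.1 + j6.21), |Γ_s| = 0.667

|Γ| ≈ 0.667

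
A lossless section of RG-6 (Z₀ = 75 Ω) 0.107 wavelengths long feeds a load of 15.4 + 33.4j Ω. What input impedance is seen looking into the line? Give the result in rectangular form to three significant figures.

βl = 2π × 0.107 = 38.5°
tan(βl) = tan(38.5°) = 0.796
Z_in = Z_0·(Z_L + jZ_0·tanβl)/(Z_0 + jZ_L·tanβl)
     = 75·(15.4 + j93.1)/(48.4 + j12.3)

Z_in ≈ 56.7 + j130 Ω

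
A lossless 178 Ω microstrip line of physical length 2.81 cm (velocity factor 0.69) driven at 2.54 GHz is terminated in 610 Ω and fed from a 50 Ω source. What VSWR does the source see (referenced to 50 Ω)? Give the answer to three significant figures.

λ = v/f = 0.69·c / 2.54 GHz = 0.0815 m
βl = 2π·l/λ = 2π × 0.345 = 124°
tan(βl) = -1.48
Z_in = Z_0·(Z_L + jZ_0·tanβl)/(Z_0 + jZ_L·tanβl) = 72.9 + j106 Ω
Γ_s = (Z_in − Z_s)/(Z_in + Z_s) = (22.9 + j106)/(123 + j106), |Γ_s| = 0.669
VSWR = (1 + |Γ_s|)/(1 − |Γ_s|)

VSWR ≈ 5.04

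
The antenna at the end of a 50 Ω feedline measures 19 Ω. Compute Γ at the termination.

Γ = -0.449

Γ = (Z_L − Z_0)/(Z_L + Z_0) = (19 − 50)/(19 + 50) = -31/69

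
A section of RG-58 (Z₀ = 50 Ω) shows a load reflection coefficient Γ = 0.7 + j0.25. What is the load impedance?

Z_L ≈ 147 + j164 Ω

Z_L = Z_0·(1 + Γ)/(1 − Γ) = 50·(1.7 + j0.25)/(0.3 − j0.25)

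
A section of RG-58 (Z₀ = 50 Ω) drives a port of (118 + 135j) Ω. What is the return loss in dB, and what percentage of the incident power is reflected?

Γ = (68 + j135)/(168 + j135), |Γ| = 0.701
RL = −20·log₁₀(0.701) = 3.08 dB
P_refl/P_inc = |Γ|² = 0.492

RL ≈ 3.08 dB; 49.2% of incident power reflected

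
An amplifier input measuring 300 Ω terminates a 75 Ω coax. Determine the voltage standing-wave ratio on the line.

VSWR ≈ 4

Γ = (300 − 75)/(300 + 75) = 0.6
VSWR = (1 + 0.6)/(1 − 0.6)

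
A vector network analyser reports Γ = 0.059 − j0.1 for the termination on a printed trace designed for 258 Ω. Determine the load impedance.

Z_L = Z_0·(1 + Γ)/(1 − Γ) = 258·(1.06 − j0.1)/(0.941 + j0.1)

Z_L ≈ 284 − j57.6 Ω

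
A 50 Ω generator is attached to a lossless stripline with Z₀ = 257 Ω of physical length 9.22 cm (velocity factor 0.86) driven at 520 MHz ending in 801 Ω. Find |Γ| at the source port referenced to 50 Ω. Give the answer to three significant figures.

λ = v/f = 0.86·c / 520 MHz = 0.496 m
βl = 2π·l/λ = 2π × 0.186 = 66.9°
tan(βl) = 2.34
Z_in = Z_0·(Z_L + jZ_0·tanβl)/(Z_0 + jZ_L·tanβl) = 95.7 − j96.5 Ω
Γ_s = (Z_in − Z_s)/(Z_in + Z_s) = (45.7 − j96.5)/(146 − j96.5), |Γ_s| = 0.611

|Γ| ≈ 0.611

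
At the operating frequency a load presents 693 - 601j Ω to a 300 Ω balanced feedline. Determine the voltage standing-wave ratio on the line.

Γ = (Z_L − Z_0)/(Z_L + Z_0) = (393 − j601)/(993 − j601)
|Γ| = 718/1160 = 0.619
VSWR = (1 + |Γ|)/(1 − |Γ|) = 1.62/0.381

VSWR ≈ 4.24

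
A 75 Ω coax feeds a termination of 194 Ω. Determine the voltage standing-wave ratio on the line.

VSWR ≈ 2.59

Γ = (194 − 75)/(194 + 75) = 0.442
VSWR = (1 + 0.442)/(1 − 0.442)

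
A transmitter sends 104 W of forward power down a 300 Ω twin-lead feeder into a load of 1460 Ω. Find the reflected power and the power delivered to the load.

P_reflected ≈ 45.2 W; P_delivered ≈ 58.8 W

Γ = (1460 − 300)/(1460 + 300) = 0.659
|Γ|² = 0.434
P_refl = |Γ|²·P_inc = 45.2 W, P_del = (1 − |Γ|²)·P_inc = 58.8 W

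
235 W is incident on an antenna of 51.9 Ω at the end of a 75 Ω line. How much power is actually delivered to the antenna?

Γ = (51.9 − 75)/(51.9 + 75) = -0.182
|Γ|² = 0.0331
P_refl = |Γ|²·P_inc = 7.79 W, P_del = (1 − |Γ|²)·P_inc = 227 W

P_delivered ≈ 227 W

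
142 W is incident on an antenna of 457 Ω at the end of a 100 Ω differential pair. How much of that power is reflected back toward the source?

Γ = (457 − 100)/(457 + 100) = 0.641
|Γ|² = 0.411
P_refl = |Γ|²·P_inc = 58.3 W, P_del = (1 − |Γ|²)·P_inc = 83.7 W

P_reflected ≈ 58.3 W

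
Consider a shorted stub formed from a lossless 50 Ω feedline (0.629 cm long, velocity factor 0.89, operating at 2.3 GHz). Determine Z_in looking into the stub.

Z_in ≈ +j17.7 Ω

λ = v/f = 0.89·c / 2.3 GHz = 0.116 m
βl = 2π·l/λ = 2π × 0.0542 = 19.5°
tan(βl) = 0.354
For a shorted stub, Z_in = jZ_0·tan(βl)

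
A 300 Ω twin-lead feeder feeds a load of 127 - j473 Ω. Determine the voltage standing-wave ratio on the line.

Γ = (Z_L − Z_0)/(Z_L + Z_0) = (-173 − j473)/(427 − j473)
|Γ| = 504/637 = 0.79
VSWR = (1 + |Γ|)/(1 − |Γ|) = 1.79/0.21

VSWR ≈ 8.54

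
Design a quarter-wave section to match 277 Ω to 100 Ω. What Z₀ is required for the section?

Z_qwt = √(Z_0·R_L) = √(100 × 277) = √27700

Z_qwt ≈ 166 Ω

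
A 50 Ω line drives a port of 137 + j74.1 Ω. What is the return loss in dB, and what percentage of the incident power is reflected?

Γ = (87 + j74.1)/(187 + j74.1), |Γ| = 0.568
RL = −20·log₁₀(0.568) = 4.91 dB
P_refl/P_inc = |Γ|² = 0.323

RL ≈ 4.91 dB; 32.3% of incident power reflected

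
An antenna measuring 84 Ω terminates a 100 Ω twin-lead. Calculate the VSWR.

VSWR ≈ 1.19

Γ = (84 − 100)/(84 + 100) = -0.087
VSWR = (1 + 0.087)/(1 − 0.087)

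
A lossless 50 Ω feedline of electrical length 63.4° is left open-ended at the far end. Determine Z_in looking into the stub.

tan(βl) = 2
For an open-ended stub, Z_in = −jZ_0·cot(βl) = −jZ_0/tan(βl)

Z_in ≈ −j25 Ω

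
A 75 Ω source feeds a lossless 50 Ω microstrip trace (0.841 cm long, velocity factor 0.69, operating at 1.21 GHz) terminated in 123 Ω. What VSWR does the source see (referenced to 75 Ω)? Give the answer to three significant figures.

VSWR ≈ 1.87

λ = v/f = 0.69·c / 1.21 GHz = 0.171 m
βl = 2π·l/λ = 2π × 0.0492 = 17.7°
tan(βl) = 0.319
Z_in = Z_0·(Z_L + jZ_0·tanβl)/(Z_0 + jZ_L·tanβl) = 83.9 − j49.9 Ω
Γ_s = (Z_in − Z_s)/(Z_in + Z_s) = (8.85 − j49.9)/(159 − j49.9), |Γ_s| = 0.304
VSWR = (1 + |Γ_s|)/(1 − |Γ_s|)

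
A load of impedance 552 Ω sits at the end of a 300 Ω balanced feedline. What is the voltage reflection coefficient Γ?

Γ = 0.296

Γ = (Z_L − Z_0)/(Z_L + Z_0) = (552 − 300)/(552 + 300) = 252/852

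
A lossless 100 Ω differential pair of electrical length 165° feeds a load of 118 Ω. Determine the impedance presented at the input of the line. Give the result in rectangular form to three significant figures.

tan(βl) = tan(165°) = -0.268
Z_in = Z_0·(Z_L + jZ_0·tanβl)/(Z_0 + jZ_L·tanβl)
     = 100·(118 − j26.8)/(100 − j31.6)

Z_in ≈ 115 + j9.56 Ω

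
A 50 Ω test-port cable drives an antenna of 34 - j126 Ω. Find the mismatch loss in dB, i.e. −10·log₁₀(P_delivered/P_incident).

Γ = (-16 − j126)/(84 − j126), |Γ| = 0.839
|Γ|² = 0.703, so P_del/P_inc = 1 − |Γ|² = 0.297
ML = −10·log₁₀(1 − |Γ|²)

mismatch loss ≈ 5.28 dB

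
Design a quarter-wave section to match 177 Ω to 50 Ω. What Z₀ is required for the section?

Z_qwt ≈ 94.1 Ω

Z_qwt = √(Z_0·R_L) = √(50 × 177) = √8850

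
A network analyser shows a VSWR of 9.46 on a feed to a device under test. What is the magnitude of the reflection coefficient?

|Γ| = (S − 1)/(S + 1) = (9.46 − 1)/(9.46 + 1) = 8.46/10.5

|Γ| ≈ 0.809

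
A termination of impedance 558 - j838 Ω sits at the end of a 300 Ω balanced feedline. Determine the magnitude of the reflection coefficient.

Γ = (Z_L − Z_0)/(Z_L + Z_0) = (258 − j838)/(858 − j838)
|Γ| = 877/1200

|Γ| ≈ 0.731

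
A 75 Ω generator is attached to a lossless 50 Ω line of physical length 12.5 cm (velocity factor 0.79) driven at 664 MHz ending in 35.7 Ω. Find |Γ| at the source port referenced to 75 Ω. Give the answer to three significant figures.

λ = v/f = 0.79·c / 664 MHz = 0.357 m
βl = 2π·l/λ = 2π × 0.35 = 126°
tan(βl) = -1.37
Z_in = Z_0·(Z_L + jZ_0·tanβl)/(Z_0 + jZ_L·tanβl) = 52.5 − j17.2 Ω
Γ_s = (Z_in − Z_s)/(Z_in + Z_s) = (-22.5 − j17.2)/(128 − j17.2), |Γ_s| = 0.22

|Γ| ≈ 0.22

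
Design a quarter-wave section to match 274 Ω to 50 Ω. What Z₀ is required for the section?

Z_qwt = √(Z_0·R_L) = √(50 × 274) = √13700

Z_qwt ≈ 117 Ω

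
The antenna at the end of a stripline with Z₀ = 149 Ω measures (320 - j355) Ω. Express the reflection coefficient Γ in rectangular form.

Γ = (Z_L − Z_0)/(Z_L + Z_0) = (171 − j355)/(469 − j355)

Γ ≈ 0.596 − j0.306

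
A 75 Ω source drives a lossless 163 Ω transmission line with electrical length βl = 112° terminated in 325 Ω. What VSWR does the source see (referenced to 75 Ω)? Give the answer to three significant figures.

tan(βl) = -2.48
Z_in = Z_0·(Z_L + jZ_0·tanβl)/(Z_0 + jZ_L·tanβl) = 91.3 + j47.3 Ω
Γ_s = (Z_in − Z_s)/(Z_in + Z_s) = (16.3 + j47.3)/(166 + j47.3), |Γ_s| = 0.29
VSWR = (1 + |Γ_s|)/(1 − |Γ_s|)

VSWR ≈ 1.82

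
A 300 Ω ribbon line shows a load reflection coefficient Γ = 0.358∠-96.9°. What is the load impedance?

Z_L ≈ 215 − j176 Ω

Z_L = Z_0·(1 + Γ)/(1 − Γ) = 300·(0.957 − j0.355)/(1.04 + j0.355)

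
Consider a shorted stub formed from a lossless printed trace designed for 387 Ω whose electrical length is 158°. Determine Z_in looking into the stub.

tan(βl) = -0.404
For a shorted stub, Z_in = jZ_0·tan(βl)

Z_in ≈ −j156 Ω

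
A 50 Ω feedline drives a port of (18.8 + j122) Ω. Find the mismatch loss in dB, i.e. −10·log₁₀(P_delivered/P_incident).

mismatch loss ≈ 7.17 dB

Γ = (-31.2 + j122)/(68.8 + j122), |Γ| = 0.899
|Γ|² = 0.808, so P_del/P_inc = 1 − |Γ|² = 0.192
ML = −10·log₁₀(1 − |Γ|²)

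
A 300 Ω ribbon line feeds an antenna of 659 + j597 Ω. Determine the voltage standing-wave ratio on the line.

Γ = (Z_L − Z_0)/(Z_L + Z_0) = (359 + j597)/(959 + j597)
|Γ| = 697/1130 = 0.617
VSWR = (1 + |Γ|)/(1 − |Γ|) = 1.62/0.383

VSWR ≈ 4.22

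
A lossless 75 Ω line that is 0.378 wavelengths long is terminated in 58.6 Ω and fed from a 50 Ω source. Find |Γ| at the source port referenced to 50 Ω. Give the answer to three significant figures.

|Γ| ≈ 0.231

βl = 2π × 0.378 = 136°
tan(βl) = -0.963
Z_in = Z_0·(Z_L + jZ_0·tanβl)/(Z_0 + jZ_L·tanβl) = 72.1 − j18 Ω
Γ_s = (Z_in − Z_s)/(Z_in + Z_s) = (22.1 − j18)/(122 − j18), |Γ_s| = 0.231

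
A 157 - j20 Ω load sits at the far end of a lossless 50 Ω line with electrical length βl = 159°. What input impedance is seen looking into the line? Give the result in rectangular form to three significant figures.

Z_in ≈ 83 + j71.9 Ω

tan(βl) = tan(159°) = -0.384
Z_in = Z_0·(Z_L + jZ_0·tanβl)/(Z_0 + jZ_L·tanβl)
     = 50·(157 − j39.2)/(42.3 − j60.3)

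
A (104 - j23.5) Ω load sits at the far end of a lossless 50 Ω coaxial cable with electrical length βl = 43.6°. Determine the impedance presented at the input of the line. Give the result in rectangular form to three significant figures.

tan(βl) = tan(43.6°) = 0.952
Z_in = Z_0·(Z_L + jZ_0·tanβl)/(Z_0 + jZ_L·tanβl)
     = 50·(104 + j24.1)/(72.4 + j99)

Z_in ≈ 32.9 − j28.4 Ω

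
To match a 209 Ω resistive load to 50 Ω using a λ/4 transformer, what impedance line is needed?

Z_qwt = √(Z_0·R_L) = √(50 × 209) = √10450

Z_qwt ≈ 102 Ω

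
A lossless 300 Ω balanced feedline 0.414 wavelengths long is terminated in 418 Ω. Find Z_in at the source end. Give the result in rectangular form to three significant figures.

βl = 2π × 0.414 = 149°
tan(βl) = tan(149°) = -0.6
Z_in = Z_0·(Z_L + jZ_0·tanβl)/(Z_0 + jZ_L·tanβl)
     = 300·(418 − j180)/(300 − j251)

Z_in ≈ 335 + j99.7 Ω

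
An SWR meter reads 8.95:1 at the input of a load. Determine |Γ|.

|Γ| ≈ 0.799

|Γ| = (S − 1)/(S + 1) = (8.95 − 1)/(8.95 + 1) = 7.95/9.95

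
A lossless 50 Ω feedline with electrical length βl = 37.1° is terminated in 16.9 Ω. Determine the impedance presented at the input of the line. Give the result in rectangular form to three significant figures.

Z_in ≈ 24.9 + j31.4 Ω

tan(βl) = tan(37.1°) = 0.756
Z_in = Z_0·(Z_L + jZ_0·tanβl)/(Z_0 + jZ_L·tanβl)
     = 50·(16.9 + j37.8)/(50 + j12.8)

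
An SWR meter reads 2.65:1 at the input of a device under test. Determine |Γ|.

|Γ| ≈ 0.452

|Γ| = (S − 1)/(S + 1) = (2.65 − 1)/(2.65 + 1) = 1.65/3.65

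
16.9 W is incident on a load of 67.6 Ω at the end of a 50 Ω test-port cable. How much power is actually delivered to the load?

P_delivered ≈ 16.5 W

Γ = (67.6 − 50)/(67.6 + 50) = 0.15
|Γ|² = 0.0224
P_refl = |Γ|²·P_inc = 0.379 W, P_del = (1 − |Γ|²)·P_inc = 16.5 W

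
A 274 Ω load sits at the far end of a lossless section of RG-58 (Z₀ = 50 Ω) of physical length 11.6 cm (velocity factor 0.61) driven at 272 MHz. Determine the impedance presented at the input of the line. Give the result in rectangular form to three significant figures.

λ = v/f = 0.61·c / 272 MHz = 0.673 m
βl = 2π·l/λ = 2π × 0.172 = 62.1°
tan(βl) = tan(62.1°) = 1.89
Z_in = Z_0·(Z_L + jZ_0·tanβl)/(Z_0 + jZ_L·tanβl)
     = 50·(274 + j94.3)/(50 + j517)

Z_in ≈ 11.6 − j25.4 Ω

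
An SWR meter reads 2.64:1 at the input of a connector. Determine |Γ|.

|Γ| = (S − 1)/(S + 1) = (2.64 − 1)/(2.64 + 1) = 1.64/3.64

|Γ| ≈ 0.451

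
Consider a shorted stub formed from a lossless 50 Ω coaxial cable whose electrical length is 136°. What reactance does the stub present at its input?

X_in ≈ -48.3 Ω (capacitive)

tan(βl) = -0.966
For a shorted stub, Z_in = jZ_0·tan(βl)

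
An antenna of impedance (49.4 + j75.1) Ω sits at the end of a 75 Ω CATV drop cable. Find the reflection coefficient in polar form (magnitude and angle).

Γ = (Z_L − Z_0)/(Z_L + Z_0) = (-25.6 + j75.1)/(124.4 + j75.1)
|Γ| = 79.3/145 = 0.546

Γ ≈ 0.546 ∠ 77.7°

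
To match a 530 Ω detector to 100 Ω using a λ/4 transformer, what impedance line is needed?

Z_qwt ≈ 230 Ω

Z_qwt = √(Z_0·R_L) = √(100 × 530) = √53000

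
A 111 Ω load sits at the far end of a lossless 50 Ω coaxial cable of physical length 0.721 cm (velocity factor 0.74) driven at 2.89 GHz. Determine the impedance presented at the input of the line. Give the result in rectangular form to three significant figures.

Z_in ≈ 50.1 − j41 Ω

λ = v/f = 0.74·c / 2.89 GHz = 0.0768 m
βl = 2π·l/λ = 2π × 0.0939 = 33.8°
tan(βl) = tan(33.8°) = 0.669
Z_in = Z_0·(Z_L + jZ_0·tanβl)/(Z_0 + jZ_L·tanβl)
     = 50·(111 + j33.5)/(50 + j74.3)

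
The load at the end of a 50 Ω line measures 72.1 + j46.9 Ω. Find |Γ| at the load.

|Γ| ≈ 0.396

Γ = (Z_L − Z_0)/(Z_L + Z_0) = (22.1 + j46.9)/(122.1 + j46.9)
|Γ| = 51.8/131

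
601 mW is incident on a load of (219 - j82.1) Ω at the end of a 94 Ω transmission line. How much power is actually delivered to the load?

P_delivered ≈ 473 mW

|Γ| = |(125 − j82.1)/(313 − j82.1)| = 0.462
|Γ|² = 0.214
P_refl = |Γ|²·P_inc = 128 mW, P_del = (1 − |Γ|²)·P_inc = 473 mW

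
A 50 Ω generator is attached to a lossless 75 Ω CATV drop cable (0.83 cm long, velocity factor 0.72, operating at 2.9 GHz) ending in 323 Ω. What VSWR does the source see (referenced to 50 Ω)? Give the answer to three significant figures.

λ = v/f = 0.72·c / 2.9 GHz = 0.0745 m
βl = 2π·l/λ = 2π × 0.111 = 40.1°
tan(βl) = 0.843
Z_in = Z_0·(Z_L + jZ_0·tanβl)/(Z_0 + jZ_L·tanβl) = 39 − j78.3 Ω
Γ_s = (Z_in − Z_s)/(Z_in + Z_s) = (-11 − j78.3)/(89 − j78.3), |Γ_s| = 0.667
VSWR = (1 + |Γ_s|)/(1 − |Γ_s|)

VSWR ≈ 5.01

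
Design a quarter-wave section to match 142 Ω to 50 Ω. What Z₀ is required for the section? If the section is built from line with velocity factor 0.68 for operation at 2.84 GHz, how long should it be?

Z_qwt ≈ 84.3 Ω; length ≈ 1.8 cm

Z_qwt = √(Z_0·R_L) = √(50 × 142) = √7100
λ = 0.68·c/f = 0.0718 m, so l = λ/4 = 0.018 m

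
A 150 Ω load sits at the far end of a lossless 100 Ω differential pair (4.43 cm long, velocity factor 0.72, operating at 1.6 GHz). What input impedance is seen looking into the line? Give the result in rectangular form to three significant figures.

λ = v/f = 0.72·c / 1.6 GHz = 0.135 m
βl = 2π·l/λ = 2π × 0.328 = 118°
tan(βl) = tan(118°) = -1.87
Z_in = Z_0·(Z_L + jZ_0·tanβl)/(Z_0 + jZ_L·tanβl)
     = 100·(150 − j187)/(100 − j281)

Z_in ≈ 76.1 + j26.4 Ω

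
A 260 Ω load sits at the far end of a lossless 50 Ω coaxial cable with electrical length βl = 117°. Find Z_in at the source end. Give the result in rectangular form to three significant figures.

Z_in ≈ 12 + j24.3 Ω

tan(βl) = tan(117°) = -1.96
Z_in = Z_0·(Z_L + jZ_0·tanβl)/(Z_0 + jZ_L·tanβl)
     = 50·(260 − j98.1)/(50 − j510)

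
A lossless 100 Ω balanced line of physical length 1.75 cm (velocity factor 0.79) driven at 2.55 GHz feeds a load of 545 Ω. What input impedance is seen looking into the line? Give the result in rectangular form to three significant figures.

Z_in ≈ 21.3 − j39.2 Ω

λ = v/f = 0.79·c / 2.55 GHz = 0.0929 m
βl = 2π·l/λ = 2π × 0.188 = 67.8°
tan(βl) = tan(67.8°) = 2.45
Z_in = Z_0·(Z_L + jZ_0·tanβl)/(Z_0 + jZ_L·tanβl)
     = 100·(545 + j245)/(100 + j1330)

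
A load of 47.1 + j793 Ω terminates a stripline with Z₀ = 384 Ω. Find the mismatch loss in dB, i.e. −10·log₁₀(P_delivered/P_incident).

Γ = (-336.9 + j793)/(431.1 + j793), |Γ| = 0.955
|Γ|² = 0.911, so P_del/P_inc = 1 − |Γ|² = 0.0888
ML = −10·log₁₀(1 − |Γ|²)

mismatch loss ≈ 10.5 dB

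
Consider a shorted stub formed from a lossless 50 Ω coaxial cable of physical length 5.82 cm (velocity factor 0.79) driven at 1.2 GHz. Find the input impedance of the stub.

Z_in ≈ −j173 Ω

λ = v/f = 0.79·c / 1.2 GHz = 0.198 m
βl = 2π·l/λ = 2π × 0.295 = 106°
tan(βl) = -3.47
For a shorted stub, Z_in = jZ_0·tan(βl)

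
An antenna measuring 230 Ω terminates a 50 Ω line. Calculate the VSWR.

Γ = (230 − 50)/(230 + 50) = 0.643
VSWR = (1 + 0.643)/(1 − 0.643)

VSWR ≈ 4.6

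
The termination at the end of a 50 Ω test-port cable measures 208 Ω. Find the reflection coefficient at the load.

Γ = 0.612

Γ = (Z_L − Z_0)/(Z_L + Z_0) = (208 − 50)/(208 + 50) = 158/258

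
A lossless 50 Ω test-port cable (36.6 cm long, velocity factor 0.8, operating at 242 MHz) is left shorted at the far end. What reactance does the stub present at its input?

λ = v/f = 0.8·c / 242 MHz = 0.992 m
βl = 2π·l/λ = 2π × 0.369 = 133°
tan(βl) = -1.08
For a shorted stub, Z_in = jZ_0·tan(βl)

X_in ≈ -53.9 Ω (capacitive)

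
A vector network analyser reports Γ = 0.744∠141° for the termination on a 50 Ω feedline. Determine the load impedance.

Z_L ≈ 8.24 + j17.3 Ω

Z_L = Z_0·(1 + Γ)/(1 − Γ) = 50·(0.422 + j0.468)/(1.58 − j0.468)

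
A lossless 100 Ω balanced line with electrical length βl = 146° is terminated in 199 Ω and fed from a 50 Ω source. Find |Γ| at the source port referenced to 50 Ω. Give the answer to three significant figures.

|Γ| ≈ 0.526

tan(βl) = -0.675
Z_in = Z_0·(Z_L + jZ_0·tanβl)/(Z_0 + jZ_L·tanβl) = 103 + j71.3 Ω
Γ_s = (Z_in − Z_s)/(Z_in + Z_s) = (53.3 + j71.3)/(153 + j71.3), |Γ_s| = 0.526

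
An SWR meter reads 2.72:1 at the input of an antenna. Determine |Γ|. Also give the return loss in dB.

|Γ| ≈ 0.462; return loss ≈ 6.7 dB

|Γ| = (S − 1)/(S + 1) = (2.72 − 1)/(2.72 + 1) = 1.72/3.72
RL = −20·log₁₀|Γ| = −20·log₁₀(0.462)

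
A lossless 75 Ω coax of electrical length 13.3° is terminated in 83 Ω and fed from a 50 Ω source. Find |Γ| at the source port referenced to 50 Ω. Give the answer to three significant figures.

|Γ| ≈ 0.244

tan(βl) = 0.236
Z_in = Z_0·(Z_L + jZ_0·tanβl)/(Z_0 + jZ_L·tanβl) = 82 − j3.73 Ω
Γ_s = (Z_in − Z_s)/(Z_in + Z_s) = (32 − j3.73)/(132 − j3.73), |Γ_s| = 0.244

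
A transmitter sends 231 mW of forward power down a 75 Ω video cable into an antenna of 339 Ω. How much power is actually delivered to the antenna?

P_delivered ≈ 137 mW

Γ = (339 − 75)/(339 + 75) = 0.638
|Γ|² = 0.407
P_refl = |Γ|²·P_inc = 93.9 mW, P_del = (1 − |Γ|²)·P_inc = 137 mW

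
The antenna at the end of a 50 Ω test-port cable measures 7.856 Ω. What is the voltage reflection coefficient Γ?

Γ = -0.728

Γ = (Z_L − Z_0)/(Z_L + Z_0) = (7.856 − 50)/(7.856 + 50) = -42.14/57.86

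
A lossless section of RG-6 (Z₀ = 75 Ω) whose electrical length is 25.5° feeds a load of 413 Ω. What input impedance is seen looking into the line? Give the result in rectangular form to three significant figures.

Z_in ≈ 64.2 − j133 Ω

tan(βl) = tan(25.5°) = 0.477
Z_in = Z_0·(Z_L + jZ_0·tanβl)/(Z_0 + jZ_L·tanβl)
     = 75·(413 + j35.8)/(75 + j197)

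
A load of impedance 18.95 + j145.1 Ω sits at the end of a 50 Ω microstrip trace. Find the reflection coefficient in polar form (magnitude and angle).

Γ ≈ 0.924 ∠ 37.5°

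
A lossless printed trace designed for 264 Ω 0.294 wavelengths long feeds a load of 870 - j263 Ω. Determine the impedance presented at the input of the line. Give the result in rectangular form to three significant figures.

βl = 2π × 0.294 = 106°
tan(βl) = tan(106°) = -3.52
Z_in = Z_0·(Z_L + jZ_0·tanβl)/(Z_0 + jZ_L·tanβl)
     = 264·(870 − j1190)/(-663 − j3070)

Z_in ≈ 82.7 + j92.8 Ω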